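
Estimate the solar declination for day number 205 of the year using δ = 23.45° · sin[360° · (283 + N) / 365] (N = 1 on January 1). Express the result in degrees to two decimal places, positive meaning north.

360 × (283 + 205) / 365 = 481.315°; sin(481.315°) = 0.8543.
δ = 23.45 × 0.8543 = 20.033° ≈ +20.03°.

+20.03°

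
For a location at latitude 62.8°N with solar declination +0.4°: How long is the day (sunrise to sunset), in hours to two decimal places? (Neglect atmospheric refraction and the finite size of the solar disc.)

The sunset hour angle satisfies cos H_s = −tan φ tan δ = -0.0136, giving H_s = 90.78°.
Day length = 2 H_s / 15° h⁻¹ = 181.56° / 15 = 12.104 h.

12.10 hours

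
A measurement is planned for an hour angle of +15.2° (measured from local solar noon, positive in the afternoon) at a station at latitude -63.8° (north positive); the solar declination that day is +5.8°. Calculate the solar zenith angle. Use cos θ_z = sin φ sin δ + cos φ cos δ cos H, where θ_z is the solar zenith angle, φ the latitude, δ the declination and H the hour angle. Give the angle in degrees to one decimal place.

cos θ_z = sin(-63.8°) sin(5.8°) + cos(-63.8°) cos(5.8°) cos(15.20°) = -0.0907 + 0.4239 = 0.3332.
θ_z = arccos(0.3332) = 70.54°.

70.5°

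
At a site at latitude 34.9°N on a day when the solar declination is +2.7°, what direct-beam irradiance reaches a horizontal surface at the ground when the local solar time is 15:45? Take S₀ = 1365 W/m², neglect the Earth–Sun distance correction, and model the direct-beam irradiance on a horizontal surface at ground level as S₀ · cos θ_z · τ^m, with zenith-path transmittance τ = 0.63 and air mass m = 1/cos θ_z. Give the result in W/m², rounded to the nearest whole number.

Hour angle H = 15° × (15.75 − 12) = 56.25°.
cos θ_z = sin φ sin δ + cos φ cos δ cos H = (0.5721)(0.0471) + (0.8202)(0.9989)(0.5556) = 0.4821.
Air mass m = 1/cos θ_z = 1/0.4821 = 2.074; τ^m = 0.63^2.074 = 0.3836.
Surface direct beam = 1365 × 0.4821 × 0.3836 = 252.43 W/m².

252 W/m²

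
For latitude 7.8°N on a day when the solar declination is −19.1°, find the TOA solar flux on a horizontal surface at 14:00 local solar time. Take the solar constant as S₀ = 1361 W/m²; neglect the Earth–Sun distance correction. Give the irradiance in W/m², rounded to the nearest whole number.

Hour angle H = 15° × (14 − 12) = 30.00°.
With φ = 7.8°, δ = -19.1°, H = 30.00°: sin φ sin δ = -0.0444, cos φ cos δ cos H = 0.8108, so cos θ_z = 0.7664.
Top-of-atmosphere irradiance = S₀ cos θ_z = 1361 × 0.7664 = 1043.07 W/m².

1043 W/m²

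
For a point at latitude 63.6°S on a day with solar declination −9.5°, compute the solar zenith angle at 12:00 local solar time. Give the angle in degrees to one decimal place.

54.1°

Hour angle H = 15° × (12 − 12) = 0.00°.
cos θ_z = sin(-63.6°) sin(-9.5°) + cos(-63.6°) cos(-9.5°) cos(0.00°) = 0.1478 + 0.4385 = 0.5863.
θ_z = arccos(0.5863) = 54.11°.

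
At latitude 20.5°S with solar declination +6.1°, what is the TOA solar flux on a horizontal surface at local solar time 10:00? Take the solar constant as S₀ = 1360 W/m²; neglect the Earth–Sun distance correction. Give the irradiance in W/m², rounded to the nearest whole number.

1046 W/m²

Hour angle H = 15° × (10 − 12) = -30.00°.
cos θ_z = sin(-20.5°) sin(6.1°) + cos(-20.5°) cos(6.1°) cos(-30.00°) = -0.0372 + 0.8066 = 0.7694.
Top-of-atmosphere irradiance = S₀ cos θ_z = 1360 × 0.7694 = 1046.38 W/m².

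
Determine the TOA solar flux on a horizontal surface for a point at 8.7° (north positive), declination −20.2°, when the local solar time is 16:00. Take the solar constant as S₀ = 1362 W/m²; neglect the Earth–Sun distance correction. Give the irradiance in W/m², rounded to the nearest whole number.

561 W/m²

Hour angle H = 15° × (16 − 12) = 60.00°.
cos θ_z = sin φ sin δ + cos φ cos δ cos H = (0.1513)(-0.3453) + (0.9885)(0.9385)(0.5000) = 0.4116.
Top-of-atmosphere irradiance = S₀ cos θ_z = 1362 × 0.4116 = 560.60 W/m².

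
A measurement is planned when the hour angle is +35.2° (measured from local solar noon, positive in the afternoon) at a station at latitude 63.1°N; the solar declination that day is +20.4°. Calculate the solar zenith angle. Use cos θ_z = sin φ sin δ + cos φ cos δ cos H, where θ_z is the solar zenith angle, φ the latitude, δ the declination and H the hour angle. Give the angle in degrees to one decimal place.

With φ = 63.1°, δ = 20.4°, H = 35.20°: sin φ sin δ = 0.3109, cos φ cos δ cos H = 0.3465, so cos θ_z = 0.6574.
θ_z = arccos(0.6574) = 48.90°.

48.9°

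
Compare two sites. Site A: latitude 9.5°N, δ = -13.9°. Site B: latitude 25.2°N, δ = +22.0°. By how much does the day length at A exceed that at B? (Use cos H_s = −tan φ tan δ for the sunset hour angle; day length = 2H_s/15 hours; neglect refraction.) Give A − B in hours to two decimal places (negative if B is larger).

A: H_s = arccos(−tan 9.5° · tan -13.9°) = 87.63°, so 2H_s/15 = 11.6840 h.
B: H_s = arccos(−tan 25.2° · tan 22.0°) = 100.96°, so 2H_s/15 = 13.4613 h.
A − B = 11.6840 − 13.4613 = -1.7773 h.

-1.78 h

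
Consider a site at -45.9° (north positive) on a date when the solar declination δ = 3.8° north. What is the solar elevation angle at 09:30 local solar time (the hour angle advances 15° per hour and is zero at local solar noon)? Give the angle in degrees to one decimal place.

30.2°

Hour angle H = 15° × (9.5 − 12) = -37.50°.
cos θ_z = sin φ sin δ + cos φ cos δ cos H = (-0.7181)(0.0663) + (0.6959)(0.9978)(0.7934) = 0.5033.
θ_z = arccos(0.5033) = 59.78°, so the elevation is 90° − 59.78° = 30.22°.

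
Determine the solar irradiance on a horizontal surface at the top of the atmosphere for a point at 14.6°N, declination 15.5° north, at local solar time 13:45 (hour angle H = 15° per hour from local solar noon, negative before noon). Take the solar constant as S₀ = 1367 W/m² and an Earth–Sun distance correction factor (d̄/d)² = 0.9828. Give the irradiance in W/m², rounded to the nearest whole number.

1214 W/m²

Hour angle H = 15° × (13.75 − 12) = 26.25°.
With φ = 14.6°, δ = 15.5°, H = 26.25°: sin φ sin δ = 0.0674, cos φ cos δ cos H = 0.8363, so cos θ_z = 0.9037.
Top-of-atmosphere irradiance = S₀ (d̄/d)² cos θ_z = 1367 × 0.9828 × 0.9037 = 1214.11 W/m².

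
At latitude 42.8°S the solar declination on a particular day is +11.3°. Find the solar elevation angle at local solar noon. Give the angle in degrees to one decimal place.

35.9°

At local solar noon the hour angle is zero, so the elevation is 90° − |φ − δ| = 90° − |-42.8° − (11.3°)| = 90° − 54.1° = 35.9°.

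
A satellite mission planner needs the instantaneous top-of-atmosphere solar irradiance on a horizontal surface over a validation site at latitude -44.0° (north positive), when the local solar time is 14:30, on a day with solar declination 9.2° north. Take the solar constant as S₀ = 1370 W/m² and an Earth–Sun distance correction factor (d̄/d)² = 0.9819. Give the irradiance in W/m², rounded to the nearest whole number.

608 W/m²

Hour angle H = 15° × (14.5 − 12) = 37.50°.
With φ = -44.0°, δ = 9.2°, H = 37.50°: sin φ sin δ = -0.1111, cos φ cos δ cos H = 0.5633, so cos θ_z = 0.4522.
Top-of-atmosphere irradiance = S₀ (d̄/d)² cos θ_z = 1370 × 0.9819 × 0.4522 = 608.30 W/m².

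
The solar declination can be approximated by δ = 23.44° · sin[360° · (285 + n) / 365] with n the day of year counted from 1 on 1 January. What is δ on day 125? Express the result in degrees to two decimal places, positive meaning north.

360 × (285 + 125) / 365 = 404.384°; sin(404.384°) = 0.6995.
δ = 23.44 × 0.6995 = 16.396° ≈ +16.40°.

+16.40°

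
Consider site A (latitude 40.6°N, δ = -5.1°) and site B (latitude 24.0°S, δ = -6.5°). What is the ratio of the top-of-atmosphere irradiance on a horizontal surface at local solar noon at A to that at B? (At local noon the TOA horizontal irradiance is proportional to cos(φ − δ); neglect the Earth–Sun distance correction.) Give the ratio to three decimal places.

0.732

A: cos θ_z = cos(40.6° − (-5.1°)) = 0.6984.
B: cos θ_z = cos(-24.0° − (-6.5°)) = 0.9537.
Ratio A/B = 0.6984 / 0.9537 = 0.7323.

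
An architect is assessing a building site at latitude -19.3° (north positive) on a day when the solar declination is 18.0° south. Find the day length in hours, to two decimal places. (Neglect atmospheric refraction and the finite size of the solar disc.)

12.87 hours

cos H_s = −tan(-19.3°) · tan(-18.0°) = -0.1138, so H_s = arccos(-0.1138) = 96.53°.
Day length = 2 H_s / 15° h⁻¹ = 193.06° / 15 = 12.871 h.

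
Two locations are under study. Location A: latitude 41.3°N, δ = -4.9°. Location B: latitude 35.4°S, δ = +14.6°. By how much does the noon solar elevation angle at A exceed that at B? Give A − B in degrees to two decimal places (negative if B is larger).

+3.80°

A: 90° − |41.3 − (-4.9)| = 43.80°.
B: 90° − |-35.4 − (14.6)| = 40.00°.
A − B = 43.80 − 40.00 = 3.80°.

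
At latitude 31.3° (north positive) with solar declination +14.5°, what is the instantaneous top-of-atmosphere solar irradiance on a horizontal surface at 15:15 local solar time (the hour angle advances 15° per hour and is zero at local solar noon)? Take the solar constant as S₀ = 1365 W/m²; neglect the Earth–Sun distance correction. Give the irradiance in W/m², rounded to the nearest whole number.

922 W/m²

Hour angle H = 15° × (15.25 − 12) = 48.75°.
cos θ_z = sin φ sin δ + cos φ cos δ cos H = (0.5195)(0.2504) + (0.8545)(0.9681)(0.6593) = 0.6755.
Top-of-atmosphere irradiance = S₀ cos θ_z = 1365 × 0.6755 = 922.06 W/m².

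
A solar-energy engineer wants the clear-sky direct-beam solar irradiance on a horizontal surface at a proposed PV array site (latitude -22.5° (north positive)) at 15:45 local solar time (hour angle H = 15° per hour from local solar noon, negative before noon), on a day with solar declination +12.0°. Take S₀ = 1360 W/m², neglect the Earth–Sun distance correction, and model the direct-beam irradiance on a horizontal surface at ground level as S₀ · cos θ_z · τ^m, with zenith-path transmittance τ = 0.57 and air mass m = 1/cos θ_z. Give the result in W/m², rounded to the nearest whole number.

152 W/m²

Hour angle H = 15° × (15.75 − 12) = 56.25°.
cos θ_z = sin φ sin δ + cos φ cos δ cos H = (-0.3827)(0.2079) + (0.9239)(0.9781)(0.5556) = 0.4225.
Air mass m = 1/cos θ_z = 1/0.4225 = 2.367; τ^m = 0.57^2.367 = 0.2643.
Surface direct beam = 1360 × 0.4225 × 0.2643 = 151.87 W/m².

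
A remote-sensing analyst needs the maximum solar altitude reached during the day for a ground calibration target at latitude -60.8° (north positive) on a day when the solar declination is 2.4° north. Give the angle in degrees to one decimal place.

At local solar noon the hour angle is zero, so the elevation is 90° − |φ − δ| = 90° − |-60.8° − (2.4°)| = 90° − 63.2° = 26.8°.

26.8°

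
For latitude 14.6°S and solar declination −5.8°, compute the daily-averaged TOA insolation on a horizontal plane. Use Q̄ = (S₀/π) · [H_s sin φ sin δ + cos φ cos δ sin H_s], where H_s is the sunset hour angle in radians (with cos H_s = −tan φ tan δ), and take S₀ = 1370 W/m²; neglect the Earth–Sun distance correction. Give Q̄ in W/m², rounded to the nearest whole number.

437 W/m²

The sunset hour angle satisfies cos H_s = −tan φ tan δ = -0.0265, giving H_s = 91.52°. In radians, H_s = 1.5973.
H_s sin φ sin δ = 1.5973 × -0.2521 × -0.1011 = 0.0407.
cos φ cos δ sin H_s = 0.9677 × 0.9949 × 0.9996 = 0.9624.
Q̄ = (1370/π) × (0.0407 + 0.9624) = 436.08 × 1.0031 = 437.43 W/m².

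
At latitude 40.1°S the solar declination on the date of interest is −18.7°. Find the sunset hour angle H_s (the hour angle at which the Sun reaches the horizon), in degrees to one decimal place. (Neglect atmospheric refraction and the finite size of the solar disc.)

106.6°

−tan φ tan δ = −(-0.8421)(-0.3385) = -0.2851; H_s = arccos(-0.2851) = 106.56°.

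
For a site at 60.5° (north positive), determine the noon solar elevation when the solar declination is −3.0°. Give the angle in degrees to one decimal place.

26.5°

At local solar noon the hour angle is zero, so the elevation is 90° − |φ − δ| = 90° − |60.5° − (-3.0°)| = 90° − 63.5° = 26.5°.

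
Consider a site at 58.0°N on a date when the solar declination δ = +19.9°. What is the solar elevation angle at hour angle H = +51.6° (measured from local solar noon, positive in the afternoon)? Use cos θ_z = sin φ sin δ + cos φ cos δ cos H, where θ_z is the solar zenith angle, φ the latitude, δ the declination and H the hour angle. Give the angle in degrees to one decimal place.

36.7°

cos θ_z = sin φ sin δ + cos φ cos δ cos H = (0.8480)(0.3404) + (0.5299)(0.9403)(0.6211) = 0.5981.
θ_z = arccos(0.5981) = 53.27°, so the elevation is 90° − 53.27° = 36.73°.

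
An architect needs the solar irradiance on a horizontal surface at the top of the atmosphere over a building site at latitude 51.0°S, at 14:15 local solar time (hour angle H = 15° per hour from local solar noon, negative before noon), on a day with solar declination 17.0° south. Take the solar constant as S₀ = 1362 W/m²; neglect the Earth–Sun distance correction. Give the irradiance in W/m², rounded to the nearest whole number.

991 W/m²

Hour angle H = 15° × (14.25 − 12) = 33.75°.
With φ = -51.0°, δ = -17.0°, H = 33.75°: sin φ sin δ = 0.2272, cos φ cos δ cos H = 0.5004, so cos θ_z = 0.7276.
Top-of-atmosphere irradiance = S₀ cos θ_z = 1362 × 0.7276 = 990.99 W/m².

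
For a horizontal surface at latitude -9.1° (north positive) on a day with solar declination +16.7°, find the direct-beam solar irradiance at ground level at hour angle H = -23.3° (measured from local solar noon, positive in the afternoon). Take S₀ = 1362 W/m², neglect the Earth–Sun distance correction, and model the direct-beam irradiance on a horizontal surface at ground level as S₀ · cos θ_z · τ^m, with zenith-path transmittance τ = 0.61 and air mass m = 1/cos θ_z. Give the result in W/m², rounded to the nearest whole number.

615 W/m²

cos θ_z = sin φ sin δ + cos φ cos δ cos H = (-0.1582)(0.2874) + (0.9874)(0.9578)(0.9184) = 0.8231.
Air mass m = 1/cos θ_z = 1/0.8231 = 1.215; τ^m = 0.61^1.215 = 0.5485.
Surface direct beam = 1362 × 0.8231 × 0.5485 = 614.90 W/m².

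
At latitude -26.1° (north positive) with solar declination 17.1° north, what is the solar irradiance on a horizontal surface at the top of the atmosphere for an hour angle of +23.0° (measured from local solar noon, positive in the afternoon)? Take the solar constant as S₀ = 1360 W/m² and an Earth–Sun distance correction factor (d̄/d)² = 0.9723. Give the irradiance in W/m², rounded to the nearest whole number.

874 W/m²

With φ = -26.1°, δ = 17.1°, H = 23.00°: sin φ sin δ = -0.1294, cos φ cos δ cos H = 0.7901, so cos θ_z = 0.6607.
Top-of-atmosphere irradiance = S₀ (d̄/d)² cos θ_z = 1360 × 0.9723 × 0.6607 = 873.66 W/m².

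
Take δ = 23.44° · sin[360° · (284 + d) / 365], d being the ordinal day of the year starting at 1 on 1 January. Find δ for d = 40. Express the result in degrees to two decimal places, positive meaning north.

360 × (284 + 40) / 365 = 319.562°; sin(319.562°) = -0.6486.
δ = 23.44 × -0.6486 = -15.203° ≈ -15.20°.

-15.20°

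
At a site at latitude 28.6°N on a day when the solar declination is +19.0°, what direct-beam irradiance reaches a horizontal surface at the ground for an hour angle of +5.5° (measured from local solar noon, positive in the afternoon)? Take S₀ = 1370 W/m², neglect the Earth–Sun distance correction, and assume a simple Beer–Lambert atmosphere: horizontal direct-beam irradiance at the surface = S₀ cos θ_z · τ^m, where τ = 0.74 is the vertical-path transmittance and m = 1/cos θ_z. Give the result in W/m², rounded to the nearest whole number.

With φ = 28.6°, δ = 19.0°, H = 5.50°: sin φ sin δ = 0.1558, cos φ cos δ cos H = 0.8263, so cos θ_z = 0.9821.
Air mass m = 1/cos θ_z = 1/0.9821 = 1.018; τ^m = 0.74^1.018 = 0.7360.
Surface direct beam = 1370 × 0.9821 × 0.7360 = 990.27 W/m².

990 W/m²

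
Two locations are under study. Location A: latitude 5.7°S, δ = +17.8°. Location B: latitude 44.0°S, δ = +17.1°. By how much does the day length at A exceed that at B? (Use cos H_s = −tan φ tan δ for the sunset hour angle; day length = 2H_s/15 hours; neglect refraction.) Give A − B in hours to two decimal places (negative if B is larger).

+2.06 h

A: H_s = arccos(−tan -5.7° · tan 17.8°) = 88.16°, so 2H_s/15 = 11.7547 h.
B: H_s = arccos(−tan -44.0° · tan 17.1°) = 72.72°, so 2H_s/15 = 9.6960 h.
A − B = 11.7547 − 9.6960 = 2.0587 h.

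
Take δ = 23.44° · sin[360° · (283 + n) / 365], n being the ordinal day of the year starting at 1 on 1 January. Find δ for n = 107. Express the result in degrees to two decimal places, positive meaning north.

+9.78°

360 × (283 + 107) / 365 = 384.658°; sin(384.658°) = 0.4172.
δ = 23.44 × 0.4172 = 9.779° ≈ +9.78°.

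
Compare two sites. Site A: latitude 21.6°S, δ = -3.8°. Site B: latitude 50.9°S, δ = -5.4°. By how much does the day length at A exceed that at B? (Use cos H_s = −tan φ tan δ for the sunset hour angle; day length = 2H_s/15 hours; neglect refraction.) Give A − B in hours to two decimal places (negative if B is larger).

A: H_s = arccos(−tan -21.6° · tan -3.8°) = 91.51°, so 2H_s/15 = 12.2013 h.
B: H_s = arccos(−tan -50.9° · tan -5.4°) = 96.68°, so 2H_s/15 = 12.8907 h.
A − B = 12.2013 − 12.8907 = -0.6894 h.

-0.69 h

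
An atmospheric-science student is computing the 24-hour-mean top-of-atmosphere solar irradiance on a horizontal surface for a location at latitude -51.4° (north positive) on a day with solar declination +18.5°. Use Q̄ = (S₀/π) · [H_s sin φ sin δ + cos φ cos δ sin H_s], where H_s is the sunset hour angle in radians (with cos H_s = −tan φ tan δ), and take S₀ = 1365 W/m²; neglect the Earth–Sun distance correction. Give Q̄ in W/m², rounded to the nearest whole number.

111 W/m²

cos H_s = −tan(-51.4°) · tan(18.5°) = 0.4191, so H_s = arccos(0.4191) = 65.22°. In radians, H_s = 1.1383.
H_s sin φ sin δ = 1.1383 × -0.7815 × 0.3173 = -0.2823.
cos φ cos δ sin H_s = 0.6239 × 0.9483 × 0.9079 = 0.5372.
Q̄ = (1365/π) × (-0.2823 + 0.5372) = 434.49 × 0.2549 = 110.75 W/m².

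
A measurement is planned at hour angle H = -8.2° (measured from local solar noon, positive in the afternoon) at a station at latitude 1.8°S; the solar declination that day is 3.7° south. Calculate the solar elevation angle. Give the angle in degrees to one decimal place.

81.6°

cos θ_z = sin φ sin δ + cos φ cos δ cos H = (-0.0314)(-0.0645) + (0.9995)(0.9979)(0.9898) = 0.9893.
θ_z = arccos(0.9893) = 8.39°, so the elevation is 90° − 8.39° = 81.61°.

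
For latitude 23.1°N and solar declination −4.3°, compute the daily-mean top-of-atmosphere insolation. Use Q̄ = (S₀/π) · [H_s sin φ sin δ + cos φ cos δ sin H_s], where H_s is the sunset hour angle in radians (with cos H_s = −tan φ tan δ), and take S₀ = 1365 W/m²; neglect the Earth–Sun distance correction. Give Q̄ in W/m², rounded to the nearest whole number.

The sunset hour angle satisfies cos H_s = −tan φ tan δ = 0.0321, giving H_s = 88.16°. In radians, H_s = 1.5387.
H_s sin φ sin δ = 1.5387 × 0.3923 × -0.0750 = -0.0453.
cos φ cos δ sin H_s = 0.9198 × 0.9972 × 0.9995 = 0.9168.
Q̄ = (1365/π) × (-0.0453 + 0.9168) = 434.49 × 0.8715 = 378.66 W/m².

379 W/m²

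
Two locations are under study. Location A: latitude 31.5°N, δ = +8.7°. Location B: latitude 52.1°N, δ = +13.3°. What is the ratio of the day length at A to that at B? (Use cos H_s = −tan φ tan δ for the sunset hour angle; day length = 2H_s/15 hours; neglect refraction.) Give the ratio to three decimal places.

A: H_s = arccos(−tan 31.5° · tan 8.7°) = 95.38°, so 2H_s/15 = 12.7173 h.
B: H_s = arccos(−tan 52.1° · tan 13.3°) = 107.68°, so 2H_s/15 = 14.3573 h.
Ratio A/B = 12.7173 / 14.3573 = 0.8858.

0.886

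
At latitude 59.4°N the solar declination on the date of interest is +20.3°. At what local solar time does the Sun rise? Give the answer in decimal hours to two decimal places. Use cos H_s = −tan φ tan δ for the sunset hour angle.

3.42 h

cos H_s = −tan(59.4°) · tan(20.3°) = -0.6255, so H_s = arccos(-0.6255) = 128.72°.
Sunrise is at 12 − H_s/15 = 12 − 8.581 = 3.419 h local solar time.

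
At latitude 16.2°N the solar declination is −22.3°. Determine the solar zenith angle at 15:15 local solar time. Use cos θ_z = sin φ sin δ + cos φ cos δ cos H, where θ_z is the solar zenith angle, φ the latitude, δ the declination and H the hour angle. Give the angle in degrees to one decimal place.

61.3°

Hour angle H = 15° × (15.25 − 12) = 48.75°.
cos θ_z = sin(16.2°) sin(-22.3°) + cos(16.2°) cos(-22.3°) cos(48.75°) = -0.1059 + 0.5858 = 0.4799.
θ_z = arccos(0.4799) = 61.32°.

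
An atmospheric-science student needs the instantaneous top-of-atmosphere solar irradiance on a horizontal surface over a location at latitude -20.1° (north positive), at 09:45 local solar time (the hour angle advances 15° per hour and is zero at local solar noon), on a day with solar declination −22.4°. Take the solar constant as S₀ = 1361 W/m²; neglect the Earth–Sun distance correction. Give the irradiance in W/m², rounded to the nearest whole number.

Hour angle H = 15° × (9.75 − 12) = -33.75°.
cos θ_z = sin(-20.1°) sin(-22.4°) + cos(-20.1°) cos(-22.4°) cos(-33.75°) = 0.1310 + 0.7219 = 0.8529.
Top-of-atmosphere irradiance = S₀ cos θ_z = 1361 × 0.8529 = 1160.80 W/m².

1161 W/m²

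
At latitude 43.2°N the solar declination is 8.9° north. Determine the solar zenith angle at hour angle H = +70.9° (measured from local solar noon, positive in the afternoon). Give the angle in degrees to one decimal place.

cos θ_z = sin(43.2°) sin(8.9°) + cos(43.2°) cos(8.9°) cos(70.90°) = 0.1059 + 0.2357 = 0.3416.
θ_z = arccos(0.3416) = 70.03°.

70.0°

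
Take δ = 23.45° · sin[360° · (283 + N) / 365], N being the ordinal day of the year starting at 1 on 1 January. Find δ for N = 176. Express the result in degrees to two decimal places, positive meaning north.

+23.42°

360 × (283 + 176) / 365 = 452.712°; sin(452.712°) = 0.9989.
δ = 23.45 × 0.9989 = 23.424° ≈ +23.42°.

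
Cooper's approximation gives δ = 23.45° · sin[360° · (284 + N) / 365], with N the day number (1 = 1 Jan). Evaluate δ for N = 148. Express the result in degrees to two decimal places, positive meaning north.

+21.44°

360 × (284 + 148) / 365 = 426.082°; sin(426.082°) = 0.9141.
δ = 23.45 × 0.9141 = 21.436° ≈ +21.44°.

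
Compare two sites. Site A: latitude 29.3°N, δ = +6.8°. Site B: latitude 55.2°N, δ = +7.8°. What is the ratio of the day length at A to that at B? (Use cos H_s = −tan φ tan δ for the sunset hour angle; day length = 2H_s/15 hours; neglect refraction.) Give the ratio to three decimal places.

A: H_s = arccos(−tan 29.3° · tan 6.8°) = 93.84°, so 2H_s/15 = 12.5120 h.
B: H_s = arccos(−tan 55.2° · tan 7.8°) = 101.37°, so 2H_s/15 = 13.5160 h.
Ratio A/B = 12.5120 / 13.5160 = 0.9257.

0.926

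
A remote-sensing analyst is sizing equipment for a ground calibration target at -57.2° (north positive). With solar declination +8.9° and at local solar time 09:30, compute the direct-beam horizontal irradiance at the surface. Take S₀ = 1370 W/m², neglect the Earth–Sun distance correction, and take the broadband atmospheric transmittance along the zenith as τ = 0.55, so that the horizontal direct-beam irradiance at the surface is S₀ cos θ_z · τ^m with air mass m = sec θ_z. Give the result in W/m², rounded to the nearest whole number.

Hour angle H = 15° × (9.5 − 12) = -37.50°.
cos θ_z = sin φ sin δ + cos φ cos δ cos H = (-0.8406)(0.1547) + (0.5417)(0.9880)(0.7934) = 0.2946.
Air mass m = 1/cos θ_z = 1/0.2946 = 3.394; τ^m = 0.55^3.394 = 0.1315.
Surface direct beam = 1370 × 0.2946 × 0.1315 = 53.07 W/m².

53 W/m²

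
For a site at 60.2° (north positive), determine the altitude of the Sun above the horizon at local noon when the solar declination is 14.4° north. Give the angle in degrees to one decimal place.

At local solar noon the hour angle is zero, so the elevation is 90° − |φ − δ| = 90° − |60.2° − (14.4°)| = 90° − 45.8° = 44.2°.

44.2°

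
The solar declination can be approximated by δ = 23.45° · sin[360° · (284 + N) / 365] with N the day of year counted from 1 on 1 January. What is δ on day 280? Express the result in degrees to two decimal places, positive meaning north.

-6.57°

360 × (284 + 280) / 365 = 556.274°; sin(556.274°) = -0.2802.
δ = 23.45 × -0.2802 = -6.571° ≈ -6.57°.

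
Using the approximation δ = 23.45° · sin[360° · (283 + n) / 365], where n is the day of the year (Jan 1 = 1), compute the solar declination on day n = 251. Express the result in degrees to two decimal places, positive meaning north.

360 × (283 + 251) / 365 = 526.685°; sin(526.685°) = 0.2303.
δ = 23.45 × 0.2303 = 5.401° ≈ +5.40°.

+5.40°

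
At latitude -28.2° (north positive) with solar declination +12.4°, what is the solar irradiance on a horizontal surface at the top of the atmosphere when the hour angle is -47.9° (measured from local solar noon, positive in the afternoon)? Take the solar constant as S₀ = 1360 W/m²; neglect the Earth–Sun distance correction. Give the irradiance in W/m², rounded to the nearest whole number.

With φ = -28.2°, δ = 12.4°, H = -47.90°: sin φ sin δ = -0.1015, cos φ cos δ cos H = 0.5771, so cos θ_z = 0.4756.
Top-of-atmosphere irradiance = S₀ cos θ_z = 1360 × 0.4756 = 646.82 W/m².

647 W/m²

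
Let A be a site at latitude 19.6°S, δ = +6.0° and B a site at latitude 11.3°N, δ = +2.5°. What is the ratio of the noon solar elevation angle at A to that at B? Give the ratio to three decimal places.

0.793

A: 90° − |-19.6 − (6.0)| = 64.40°.
B: 90° − |11.3 − (2.5)| = 81.20°.
Ratio A/B = 64.4000 / 81.2000 = 0.7931.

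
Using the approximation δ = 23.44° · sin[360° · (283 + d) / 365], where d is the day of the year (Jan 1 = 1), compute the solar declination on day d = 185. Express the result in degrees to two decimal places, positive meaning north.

360 × (283 + 185) / 365 = 461.589°; sin(461.589°) = 0.9796.
δ = 23.44 × 0.9796 = 22.962° ≈ +22.96°.

+22.96°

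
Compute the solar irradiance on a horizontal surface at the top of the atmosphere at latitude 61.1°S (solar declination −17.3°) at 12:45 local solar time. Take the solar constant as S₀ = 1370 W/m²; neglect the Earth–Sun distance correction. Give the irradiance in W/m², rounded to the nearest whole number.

Hour angle H = 15° × (12.75 − 12) = 11.25°.
With φ = -61.1°, δ = -17.3°, H = 11.25°: sin φ sin δ = 0.2603, cos φ cos δ cos H = 0.4526, so cos θ_z = 0.7129.
Top-of-atmosphere irradiance = S₀ cos θ_z = 1370 × 0.7129 = 976.67 W/m².

977 W/m²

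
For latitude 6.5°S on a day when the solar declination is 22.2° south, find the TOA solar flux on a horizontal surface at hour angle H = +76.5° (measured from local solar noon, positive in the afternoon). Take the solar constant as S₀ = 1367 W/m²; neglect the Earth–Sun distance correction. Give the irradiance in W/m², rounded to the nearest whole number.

cos θ_z = sin(-6.5°) sin(-22.2°) + cos(-6.5°) cos(-22.2°) cos(76.50°) = 0.0428 + 0.2148 = 0.2576.
Top-of-atmosphere irradiance = S₀ cos θ_z = 1367 × 0.2576 = 352.14 W/m².

352 W/m²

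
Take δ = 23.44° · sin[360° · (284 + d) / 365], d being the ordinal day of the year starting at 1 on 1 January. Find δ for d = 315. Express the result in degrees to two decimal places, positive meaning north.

-18.16°

360 × (284 + 315) / 365 = 590.795°; sin(590.795°) = -0.7749.
δ = 23.44 × -0.7749 = -18.164° ≈ -18.16°.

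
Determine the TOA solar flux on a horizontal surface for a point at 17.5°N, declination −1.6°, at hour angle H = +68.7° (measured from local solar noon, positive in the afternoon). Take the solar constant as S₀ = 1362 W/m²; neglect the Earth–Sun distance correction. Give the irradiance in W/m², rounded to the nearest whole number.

460 W/m²

cos θ_z = sin φ sin δ + cos φ cos δ cos H = (0.3007)(-0.0279) + (0.9537)(0.9996)(0.3633) = 0.3380.
Top-of-atmosphere irradiance = S₀ cos θ_z = 1362 × 0.3380 = 460.36 W/m².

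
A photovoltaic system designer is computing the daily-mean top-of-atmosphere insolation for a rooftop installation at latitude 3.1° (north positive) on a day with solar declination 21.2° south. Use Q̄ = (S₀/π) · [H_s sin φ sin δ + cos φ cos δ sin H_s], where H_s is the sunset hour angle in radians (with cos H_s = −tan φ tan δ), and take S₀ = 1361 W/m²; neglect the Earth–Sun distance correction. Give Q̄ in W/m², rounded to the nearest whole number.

390 W/m²

−tan φ tan δ = −(0.0542)(-0.3879) = 0.0210; H_s = arccos(0.0210) = 88.80°. In radians, H_s = 1.5499.
H_s sin φ sin δ = 1.5499 × 0.0541 × -0.3616 = -0.0303.
cos φ cos δ sin H_s = 0.9985 × 0.9323 × 0.9998 = 0.9307.
Q̄ = (1361/π) × (-0.0303 + 0.9307) = 433.22 × 0.9004 = 390.07 W/m².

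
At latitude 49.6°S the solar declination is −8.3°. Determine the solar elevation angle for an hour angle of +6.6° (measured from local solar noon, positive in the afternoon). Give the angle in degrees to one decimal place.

48.3°

cos θ_z = sin φ sin δ + cos φ cos δ cos H = (-0.7615)(-0.1444) + (0.6481)(0.9895)(0.9934) = 0.7470.
θ_z = arccos(0.7470) = 41.67°, so the elevation is 90° − 41.67° = 48.33°.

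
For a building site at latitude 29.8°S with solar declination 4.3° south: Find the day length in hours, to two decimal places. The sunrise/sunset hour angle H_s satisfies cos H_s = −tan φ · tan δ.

12.33 hours

−tan φ tan δ = −(-0.5727)(-0.0752) = -0.0431; H_s = arccos(-0.0431) = 92.47°.
Day length = 2 H_s / 15° h⁻¹ = 184.94° / 15 = 12.329 h.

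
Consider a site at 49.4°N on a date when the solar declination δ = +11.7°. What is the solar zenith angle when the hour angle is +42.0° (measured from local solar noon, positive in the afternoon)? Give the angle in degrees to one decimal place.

51.1°

cos θ_z = sin φ sin δ + cos φ cos δ cos H = (0.7593)(0.2028) + (0.6508)(0.9792)(0.7431) = 0.6275.
θ_z = arccos(0.6275) = 51.13°.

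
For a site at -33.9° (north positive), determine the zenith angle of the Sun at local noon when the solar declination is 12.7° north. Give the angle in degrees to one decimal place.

46.6°

At local solar noon the hour angle is zero, so the zenith angle is |φ − δ| = |-33.9° − (12.7°)| = 46.6°.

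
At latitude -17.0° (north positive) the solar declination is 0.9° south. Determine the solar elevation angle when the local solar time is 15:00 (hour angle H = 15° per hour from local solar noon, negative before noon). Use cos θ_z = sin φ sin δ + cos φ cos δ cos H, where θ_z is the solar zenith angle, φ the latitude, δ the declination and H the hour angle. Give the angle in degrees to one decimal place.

Hour angle H = 15° × (15 − 12) = 45.00°.
With φ = -17.0°, δ = -0.9°, H = 45.00°: sin φ sin δ = 0.0046, cos φ cos δ cos H = 0.6761, so cos θ_z = 0.6807.
θ_z = arccos(0.6807) = 47.10°, so the elevation is 90° − 47.10° = 42.90°.

42.9°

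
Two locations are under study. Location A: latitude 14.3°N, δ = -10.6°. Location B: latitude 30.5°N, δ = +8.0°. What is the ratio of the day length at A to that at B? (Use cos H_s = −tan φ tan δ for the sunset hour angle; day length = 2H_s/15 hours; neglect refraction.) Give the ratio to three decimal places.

0.921

A: H_s = arccos(−tan 14.3° · tan -10.6°) = 87.27°, so 2H_s/15 = 11.6360 h.
B: H_s = arccos(−tan 30.5° · tan 8.0°) = 94.75°, so 2H_s/15 = 12.6333 h.
Ratio A/B = 11.6360 / 12.6333 = 0.9211.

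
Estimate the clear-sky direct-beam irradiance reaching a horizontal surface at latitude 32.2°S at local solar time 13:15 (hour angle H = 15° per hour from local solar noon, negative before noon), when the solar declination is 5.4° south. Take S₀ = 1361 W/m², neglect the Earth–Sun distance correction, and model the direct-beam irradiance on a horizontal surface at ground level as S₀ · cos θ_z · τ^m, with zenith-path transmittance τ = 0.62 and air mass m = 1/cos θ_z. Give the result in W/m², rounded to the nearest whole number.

657 W/m²

Hour angle H = 15° × (13.25 − 12) = 18.75°.
cos θ_z = sin φ sin δ + cos φ cos δ cos H = (-0.5329)(-0.0941) + (0.8462)(0.9956)(0.9469) = 0.8479.
Air mass m = 1/cos θ_z = 1/0.8479 = 1.179; τ^m = 0.62^1.179 = 0.5692.
Surface direct beam = 1361 × 0.8479 × 0.5692 = 656.85 W/m².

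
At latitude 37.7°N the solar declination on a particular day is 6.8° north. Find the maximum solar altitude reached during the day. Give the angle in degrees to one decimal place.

59.1°

At local solar noon the hour angle is zero, so the elevation is 90° − |φ − δ| = 90° − |37.7° − (6.8°)| = 90° − 30.9° = 59.1°.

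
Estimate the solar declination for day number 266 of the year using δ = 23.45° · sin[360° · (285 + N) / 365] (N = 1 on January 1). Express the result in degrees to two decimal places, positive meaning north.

-1.41°

360 × (285 + 266) / 365 = 543.452°; sin(543.452°) = -0.0602.
δ = 23.45 × -0.0602 = -1.412° ≈ -1.41°.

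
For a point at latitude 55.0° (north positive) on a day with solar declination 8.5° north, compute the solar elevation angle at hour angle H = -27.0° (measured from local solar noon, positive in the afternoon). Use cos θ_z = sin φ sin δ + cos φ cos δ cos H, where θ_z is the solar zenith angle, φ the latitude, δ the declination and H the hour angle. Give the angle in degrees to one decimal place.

38.8°

With φ = 55.0°, δ = 8.5°, H = -27.00°: sin φ sin δ = 0.1211, cos φ cos δ cos H = 0.5054, so cos θ_z = 0.6265.
θ_z = arccos(0.6265) = 51.21°, so the elevation is 90° − 51.21° = 38.79°.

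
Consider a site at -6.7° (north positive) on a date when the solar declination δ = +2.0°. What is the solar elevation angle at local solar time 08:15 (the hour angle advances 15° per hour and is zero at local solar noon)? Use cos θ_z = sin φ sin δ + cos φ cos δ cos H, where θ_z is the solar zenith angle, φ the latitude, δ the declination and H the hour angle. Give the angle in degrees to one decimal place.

Hour angle H = 15° × (8.25 − 12) = -56.25°.
With φ = -6.7°, δ = 2.0°, H = -56.25°: sin φ sin δ = -0.0041, cos φ cos δ cos H = 0.5514, so cos θ_z = 0.5473.
θ_z = arccos(0.5473) = 56.82°, so the elevation is 90° − 56.82° = 33.18°.

33.2°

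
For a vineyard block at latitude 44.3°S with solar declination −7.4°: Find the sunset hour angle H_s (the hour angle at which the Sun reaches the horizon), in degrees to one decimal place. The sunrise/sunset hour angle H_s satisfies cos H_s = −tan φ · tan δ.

97.3°

cos H_s = −tan(-44.3°) · tan(-7.4°) = -0.1267, so H_s = arccos(-0.1267) = 97.28°.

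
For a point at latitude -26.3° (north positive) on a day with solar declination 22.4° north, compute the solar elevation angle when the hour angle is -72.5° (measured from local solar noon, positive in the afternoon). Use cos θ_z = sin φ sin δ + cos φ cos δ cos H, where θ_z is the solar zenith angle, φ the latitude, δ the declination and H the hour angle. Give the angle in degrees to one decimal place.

4.6°

With φ = -26.3°, δ = 22.4°, H = -72.50°: sin φ sin δ = -0.1688, cos φ cos δ cos H = 0.2492, so cos θ_z = 0.0804.
θ_z = arccos(0.0804) = 85.39°, so the elevation is 90° − 85.39° = 4.61°.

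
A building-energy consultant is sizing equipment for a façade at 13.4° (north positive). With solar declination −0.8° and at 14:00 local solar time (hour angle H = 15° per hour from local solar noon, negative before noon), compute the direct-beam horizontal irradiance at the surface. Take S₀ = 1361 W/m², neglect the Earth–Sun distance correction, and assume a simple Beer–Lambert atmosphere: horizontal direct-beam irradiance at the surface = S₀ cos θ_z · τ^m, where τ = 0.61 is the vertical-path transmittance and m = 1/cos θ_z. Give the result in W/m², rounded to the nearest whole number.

634 W/m²

Hour angle H = 15° × (14 − 12) = 30.00°.
cos θ_z = sin(13.4°) sin(-0.8°) + cos(13.4°) cos(-0.8°) cos(30.00°) = -0.0032 + 0.8424 = 0.8392.
Air mass m = 1/cos θ_z = 1/0.8392 = 1.192; τ^m = 0.61^1.192 = 0.5548.
Surface direct beam = 1361 × 0.8392 × 0.5548 = 633.67 W/m².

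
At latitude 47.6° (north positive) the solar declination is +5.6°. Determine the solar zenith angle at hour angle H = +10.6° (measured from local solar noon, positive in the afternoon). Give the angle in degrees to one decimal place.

43.0°

With φ = 47.6°, δ = 5.6°, H = 10.60°: sin φ sin δ = 0.0721, cos φ cos δ cos H = 0.6596, so cos θ_z = 0.7317.
θ_z = arccos(0.7317) = 42.97°.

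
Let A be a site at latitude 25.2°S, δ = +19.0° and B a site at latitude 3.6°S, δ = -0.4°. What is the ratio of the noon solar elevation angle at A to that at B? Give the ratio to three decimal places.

0.528

A: 90° − |-25.2 − (19.0)| = 45.80°.
B: 90° − |-3.6 − (-0.4)| = 86.80°.
Ratio A/B = 45.8000 / 86.8000 = 0.5276.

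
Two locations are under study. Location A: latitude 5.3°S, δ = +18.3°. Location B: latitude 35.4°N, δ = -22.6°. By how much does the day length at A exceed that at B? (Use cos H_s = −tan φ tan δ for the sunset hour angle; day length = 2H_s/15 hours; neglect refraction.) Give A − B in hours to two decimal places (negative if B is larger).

A: H_s = arccos(−tan -5.3° · tan 18.3°) = 88.24°, so 2H_s/15 = 11.7653 h.
B: H_s = arccos(−tan 35.4° · tan -22.6°) = 72.79°, so 2H_s/15 = 9.7053 h.
A − B = 11.7653 − 9.7053 = 2.0600 h.

+2.06 h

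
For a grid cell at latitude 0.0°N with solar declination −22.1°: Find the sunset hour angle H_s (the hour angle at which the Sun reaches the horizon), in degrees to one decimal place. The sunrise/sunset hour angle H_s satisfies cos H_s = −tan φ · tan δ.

90.0°

−tan φ tan δ = −(0.0000)(-0.4061) = 0.0000; H_s = arccos(0.0000) = 90.00°.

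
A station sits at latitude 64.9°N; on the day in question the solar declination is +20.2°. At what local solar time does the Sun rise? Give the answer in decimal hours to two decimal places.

2.55 h

−tan φ tan δ = −(2.1348)(0.3679) = -0.7854; H_s = arccos(-0.7854) = 141.76°.
Sunrise is at 12 − H_s/15 = 12 − 9.451 = 2.549 h local solar time.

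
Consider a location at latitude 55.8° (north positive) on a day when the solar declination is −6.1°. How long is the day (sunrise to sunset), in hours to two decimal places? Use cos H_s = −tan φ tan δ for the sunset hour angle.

10.79 hours

The sunset hour angle satisfies cos H_s = −tan φ tan δ = 0.1573, giving H_s = 80.95°.
Day length = 2 H_s / 15° h⁻¹ = 161.90° / 15 = 10.793 h.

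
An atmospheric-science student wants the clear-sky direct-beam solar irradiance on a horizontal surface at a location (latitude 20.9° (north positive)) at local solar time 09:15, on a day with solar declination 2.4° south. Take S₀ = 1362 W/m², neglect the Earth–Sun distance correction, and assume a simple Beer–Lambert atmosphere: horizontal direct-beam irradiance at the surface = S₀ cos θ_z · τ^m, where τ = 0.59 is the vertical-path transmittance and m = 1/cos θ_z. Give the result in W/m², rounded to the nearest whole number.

434 W/m²

Hour angle H = 15° × (9.25 − 12) = -41.25°.
With φ = 20.9°, δ = -2.4°, H = -41.25°: sin φ sin δ = -0.0149, cos φ cos δ cos H = 0.7018, so cos θ_z = 0.6869.
Air mass m = 1/cos θ_z = 1/0.6869 = 1.456; τ^m = 0.59^1.456 = 0.4638.
Surface direct beam = 1362 × 0.6869 × 0.4638 = 433.91 W/m².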